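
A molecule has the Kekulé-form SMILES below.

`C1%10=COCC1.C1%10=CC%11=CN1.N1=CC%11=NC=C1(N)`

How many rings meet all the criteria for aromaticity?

2

The SMILES encodes a five-membered ring of four carbons and one oxygen, with one C=C double bond and two sp³ carbons; a five-membered ring of four carbons and one nitrogen bearing a hydrogen, with two C=C double bonds; a six-membered ring with nitrogens at positions 1 and 4 and three alternating double bonds.
The 5-membered ring with one oxygen has two sp³ carbons, so it is not fully conjugated — not aromatic (2,3-dihydrofuran).
The 5-membered ring with one N–H is planar and fully conjugated; 2 ring double bonds (4 π electrons) plus a heteroatom lone pair (2) give 6 π electrons. Since 6 = 4n+2 (n=1), it is aromatic (pyrrole).
The 6-membered ring with two nitrogens (1,4) is fully conjugated (every ring atom contributes a p orbital); 3 ring double bonds give 6 π electrons. That satisfies 4n+2 with n=1, so it is aromatic (pyrazine).
2 of the 3 rings are aromatic. Total: 2.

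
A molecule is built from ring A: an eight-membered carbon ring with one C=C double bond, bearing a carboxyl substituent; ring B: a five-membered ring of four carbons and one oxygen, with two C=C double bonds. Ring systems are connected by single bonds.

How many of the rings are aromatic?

1

Ring A has six sp³ carbons, so it is not fully conjugated — not aromatic (cyclooctene).
Ring B has a continuous p-orbital overlap around the ring; 2 ring double bonds (4 π electrons) plus a heteroatom lone pair (2) give 6 π electrons. That satisfies 4n+2 with n=1, so ring B is aromatic (furan).
Aromatic: B. Total: 1.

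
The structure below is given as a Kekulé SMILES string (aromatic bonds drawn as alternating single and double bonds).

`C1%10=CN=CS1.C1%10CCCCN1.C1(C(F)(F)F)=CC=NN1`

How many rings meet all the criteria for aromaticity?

The SMILES encodes a five-membered ring with a sulfur at position 1 and a nitrogen at position 3 (in a C=N bond), with two double bonds; a six-membered saturated ring of five carbons and one N–H nitrogen; a five-membered ring with two adjacent nitrogens (one bearing H, one in a double bond) and two double bonds.
The 5-membered ring with one sulfur and one =N– is fully conjugated (every ring atom contributes a p orbital); 2 ring double bonds (4 π electrons) plus a heteroatom lone pair (2) give 6 π electrons. 6 = 4(1)+2, so it is aromatic (thiazole).
The 6-membered ring with one N–H has only sp³ atoms, so it is not fully conjugated — not aromatic (piperidine).
The 5-membered ring with two adjacent nitrogens (one N–H, one =N–) is planar and fully conjugated; 2 ring double bonds (4 π electrons) plus a heteroatom lone pair (2) give 6 π electrons. That satisfies 4n+2 with n=1, so it is aromatic (pyrazole).
2 of the 3 rings are aromatic. Total: 2.

2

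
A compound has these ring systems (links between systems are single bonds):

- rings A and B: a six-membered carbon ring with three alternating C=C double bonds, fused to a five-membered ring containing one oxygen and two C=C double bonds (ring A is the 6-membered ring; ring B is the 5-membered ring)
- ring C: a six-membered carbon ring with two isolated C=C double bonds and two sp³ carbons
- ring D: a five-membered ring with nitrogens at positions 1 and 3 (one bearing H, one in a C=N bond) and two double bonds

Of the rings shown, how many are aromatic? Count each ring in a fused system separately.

Rings A and B form a fused bicyclic system (with one oxygen) with 9 sp² atoms and 10 π electrons from ring double bonds plus a heteroatom lone pair. 10 = 4(2)+2, so the system is aromatic and both rings count as aromatic (benzofuran).
Ring C has two sp³ carbons, so it is not fully conjugated — not aromatic (1,4-cyclohexadiene).
Ring D is planar and fully conjugated; 2 ring double bonds (4 π electrons) plus a heteroatom lone pair (2) give 6 π electrons. That satisfies 4n+2 with n=1, so ring D is aromatic (imidazole).
Aromatic: A, B, D. Total: 3.

3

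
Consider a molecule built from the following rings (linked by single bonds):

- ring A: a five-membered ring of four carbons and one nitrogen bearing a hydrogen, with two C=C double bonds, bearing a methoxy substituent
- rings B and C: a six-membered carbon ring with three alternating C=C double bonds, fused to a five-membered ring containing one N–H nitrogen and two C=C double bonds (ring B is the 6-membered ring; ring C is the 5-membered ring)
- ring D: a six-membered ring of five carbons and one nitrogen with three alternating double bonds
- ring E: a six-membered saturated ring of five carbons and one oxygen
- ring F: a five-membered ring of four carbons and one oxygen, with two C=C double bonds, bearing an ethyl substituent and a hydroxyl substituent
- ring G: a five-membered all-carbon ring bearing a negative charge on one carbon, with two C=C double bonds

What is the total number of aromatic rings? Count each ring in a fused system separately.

Ring A has a continuous p-orbital overlap around the ring; 2 ring double bonds (4 π electrons) plus a heteroatom lone pair (2) give 6 π electrons. That satisfies 4n+2 with n=1, so ring A is aromatic (pyrrole).
Rings B and C form a fused bicyclic system (with one N–H) with 9 sp² atoms and 10 π electrons from ring double bonds plus a heteroatom lone pair. 10 = 4(2)+2, so the system is aromatic and both rings count as aromatic (indole).
Ring D is planar and fully conjugated; 3 ring double bonds give 6 π electrons. That satisfies 4n+2 with n=1, so ring D is aromatic (pyridine).
Ring E has only sp³ atoms, so it is not fully conjugated — not aromatic (tetrahydropyran).
Ring F has a continuous p-orbital overlap around the ring; 2 ring double bonds (4 π electrons) plus a heteroatom lone pair (2) give 6 π electrons. That satisfies 4n+2 with n=1, so ring F is aromatic (furan).
Ring G is planar and fully conjugated; 2 ring double bonds (4 π electrons) plus the carbanion lone pair (2) give 6 π electrons. 6 = 4(1)+2, so ring G is aromatic (cyclopentadienyl anion).
Aromatic: A, B, C, D, F, G. Total: 6.

6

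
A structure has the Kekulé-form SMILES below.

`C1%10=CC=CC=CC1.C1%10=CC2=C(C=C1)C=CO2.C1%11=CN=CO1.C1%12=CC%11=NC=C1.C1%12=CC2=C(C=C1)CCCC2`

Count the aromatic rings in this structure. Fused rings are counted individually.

The SMILES encodes a seven-membered carbon ring with three C=C double bonds and one sp³ carbon; a six-membered carbon ring with three alternating C=C double bonds, fused to a five-membered ring containing one oxygen and two C=C double bonds; a five-membered ring with an oxygen at position 1 and a nitrogen at position 3 (in a C=N bond), with two double bonds; a six-membered ring of five carbons and one nitrogen with three alternating double bonds; a six-membered carbon ring with three alternating C=C double bonds, fused to a saturated six-membered carbon ring.
The 7-membered ring has one sp³ carbon, so it is not fully conjugated — not aromatic (cycloheptatriene).
The fused 6/5-membered bicyclic (with one oxygen) is a single π system with 9 sp² atoms and 10 π electrons from ring double bonds plus a heteroatom lone pair. 10 = 4(2)+2, so the system is aromatic and both rings count as aromatic (benzofuran).
The 5-membered ring with one oxygen and one =N– has a continuous p-orbital overlap around the ring; 2 ring double bonds (4 π electrons) plus a heteroatom lone pair (2) give 6 π electrons. Since 6 = 4n+2 (n=1), it is aromatic (oxazole).
The 6-membered ring with one nitrogen is planar and fully conjugated; 3 ring double bonds give 6 π electrons. 6 = 4(1)+2, so it is aromatic (pyridine).
The 6-membered ring is planar and fully conjugated; 3 ring double bonds give 6 π electrons. That satisfies 4n+2 with n=1, so it is aromatic (benzene ring).
The second 6-membered ring has four sp³ carbons, so it is not fully conjugated — not aromatic (cyclohexane ring).
5 of the 7 rings are aromatic. Total: 5.

5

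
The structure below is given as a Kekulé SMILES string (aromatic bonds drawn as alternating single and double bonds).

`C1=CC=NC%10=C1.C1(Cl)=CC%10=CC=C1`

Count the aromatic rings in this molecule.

2

The SMILES encodes a six-membered ring of five carbons and one nitrogen with three alternating double bonds; a six-membered carbon ring with three alternating C=C double bonds.
The 6-membered ring with one nitrogen has a continuous p-orbital overlap around the ring; 3 ring double bonds give 6 π electrons. That satisfies 4n+2 with n=1, so it is aromatic (pyridine).
The 6-membered ring is fully conjugated (every ring atom contributes a p orbital); 3 ring double bonds give 6 π electrons. 6 = 4(1)+2, so it is aromatic (benzene).
2 of the 2 rings are aromatic. Total: 2.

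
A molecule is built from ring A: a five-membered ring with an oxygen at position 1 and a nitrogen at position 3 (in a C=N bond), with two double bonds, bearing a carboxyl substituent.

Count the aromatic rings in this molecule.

Ring A is fully conjugated (every ring atom contributes a p orbital); 2 ring double bonds (4 π electrons) plus a heteroatom lone pair (2) give 6 π electrons. That satisfies 4n+2 with n=1, so ring A is aromatic (oxazole).

1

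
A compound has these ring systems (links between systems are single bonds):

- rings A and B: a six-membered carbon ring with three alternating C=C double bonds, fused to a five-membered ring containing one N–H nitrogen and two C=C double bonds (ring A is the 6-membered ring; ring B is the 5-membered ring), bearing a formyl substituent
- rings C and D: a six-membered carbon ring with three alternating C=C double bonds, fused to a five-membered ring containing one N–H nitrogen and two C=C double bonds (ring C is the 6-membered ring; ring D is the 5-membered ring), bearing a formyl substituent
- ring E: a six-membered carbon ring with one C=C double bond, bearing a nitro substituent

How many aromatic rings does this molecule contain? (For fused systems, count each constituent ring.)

Rings A and B form a fused bicyclic system (with one N–H) with 9 sp² atoms and 10 π electrons from ring double bonds plus a heteroatom lone pair. 10 = 4(2)+2, so the system is aromatic and both rings count as aromatic (indole).
Rings C and D form a fused bicyclic system (with one N–H) with 9 sp² atoms and 10 π electrons from ring double bonds plus a heteroatom lone pair. 10 = 4(2)+2, so the system is aromatic and both rings count as aromatic (indole).
Ring E has four sp³ carbons, so it is not fully conjugated — not aromatic (cyclohexene).
Aromatic: A, B, C, D. Total: 4.

4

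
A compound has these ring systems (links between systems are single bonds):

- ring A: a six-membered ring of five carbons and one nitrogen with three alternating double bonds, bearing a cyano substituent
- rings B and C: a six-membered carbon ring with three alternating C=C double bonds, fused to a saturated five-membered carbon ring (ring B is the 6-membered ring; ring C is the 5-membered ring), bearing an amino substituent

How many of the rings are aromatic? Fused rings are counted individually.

2

Ring A is planar and fully conjugated; 3 ring double bonds give 6 π electrons. That satisfies 4n+2 with n=1, so ring A is aromatic (pyridine).
Ring B is fully conjugated (every ring atom contributes a p orbital); 3 ring double bonds give 6 π electrons. Since 6 = 4n+2 (n=1), ring B is aromatic (benzene ring).
Ring C has three sp³ carbons, so it is not fully conjugated — not aromatic (cyclopentane ring).
Aromatic: A, B. Total: 2.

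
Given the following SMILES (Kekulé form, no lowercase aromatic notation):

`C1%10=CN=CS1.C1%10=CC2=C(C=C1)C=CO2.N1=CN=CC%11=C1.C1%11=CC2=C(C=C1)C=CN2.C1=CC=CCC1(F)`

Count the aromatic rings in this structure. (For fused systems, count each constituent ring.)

The SMILES encodes a five-membered ring with a sulfur at position 1 and a nitrogen at position 3 (in a C=N bond), with two double bonds; a six-membered carbon ring with three alternating C=C double bonds, fused to a five-membered ring containing one oxygen and two C=C double bonds; a six-membered ring with nitrogens at positions 1 and 3 and three alternating double bonds; a six-membered carbon ring with three alternating C=C double bonds, fused to a five-membered ring containing one N–H nitrogen and two C=C double bonds; a six-membered carbon ring with two conjugated C=C double bonds and two sp³ carbons.
The 5-membered ring with one sulfur and one =N– is planar and fully conjugated; 2 ring double bonds (4 π electrons) plus a heteroatom lone pair (2) give 6 π electrons. That satisfies 4n+2 with n=1, so it is aromatic (thiazole).
The fused 6/5-membered bicyclic (with one oxygen) is a single π system with 9 sp² atoms and 10 π electrons from ring double bonds plus a heteroatom lone pair. 10 = 4(2)+2, so the system is aromatic and both rings count as aromatic (benzofuran).
The 6-membered ring with two nitrogens (1,3) is planar and fully conjugated; 3 ring double bonds give 6 π electrons. Since 6 = 4n+2 (n=1), it is aromatic (pyrimidine).
The fused 6/5-membered bicyclic (with one N–H) is a single π system with 9 sp² atoms and 10 π electrons from ring double bonds plus a heteroatom lone pair. 10 = 4(2)+2, so the system is aromatic and both rings count as aromatic (indole).
The 6-membered ring has two sp³ carbons, so it is not fully conjugated — not aromatic (1,3-cyclohexadiene).
6 of the 7 rings are aromatic. Total: 6.

6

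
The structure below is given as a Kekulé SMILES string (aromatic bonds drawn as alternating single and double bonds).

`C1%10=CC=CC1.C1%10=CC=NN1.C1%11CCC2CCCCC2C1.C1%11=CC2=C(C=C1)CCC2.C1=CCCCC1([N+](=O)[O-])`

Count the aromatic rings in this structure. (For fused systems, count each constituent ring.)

2

The SMILES encodes a five-membered carbon ring with two conjugated C=C double bonds and one sp³ carbon; a five-membered ring with two adjacent nitrogens (one bearing H, one in a double bond) and two double bonds; two fused six-membered saturated carbon rings; a six-membered carbon ring with three alternating C=C double bonds, fused to a saturated five-membered carbon ring; a six-membered carbon ring with one C=C double bond.
The 5-membered ring has one sp³ carbon, so it is not fully conjugated — not aromatic (cyclopentadiene).
The 5-membered ring with two adjacent nitrogens (one N–H, one =N–) is fully conjugated (every ring atom contributes a p orbital); 2 ring double bonds (4 π electrons) plus a heteroatom lone pair (2) give 6 π electrons. Since 6 = 4n+2 (n=1), it is aromatic (pyrazole).
The 6-membered ring has only sp³ atoms, so it is not fully conjugated — not aromatic (cyclohexane ring).
The second 6-membered ring has only sp³ atoms, so it is not fully conjugated — not aromatic (cyclohexane ring).
The third 6-membered ring is planar and fully conjugated; 3 ring double bonds give 6 π electrons. Since 6 = 4n+2 (n=1), it is aromatic (benzene ring).
The second 5-membered ring has three sp³ carbons, so it is not fully conjugated — not aromatic (cyclopentane ring).
The fourth 6-membered ring has four sp³ carbons, so it is not fully conjugated — not aromatic (cyclohexene).
2 of the 7 rings are aromatic. Total: 2.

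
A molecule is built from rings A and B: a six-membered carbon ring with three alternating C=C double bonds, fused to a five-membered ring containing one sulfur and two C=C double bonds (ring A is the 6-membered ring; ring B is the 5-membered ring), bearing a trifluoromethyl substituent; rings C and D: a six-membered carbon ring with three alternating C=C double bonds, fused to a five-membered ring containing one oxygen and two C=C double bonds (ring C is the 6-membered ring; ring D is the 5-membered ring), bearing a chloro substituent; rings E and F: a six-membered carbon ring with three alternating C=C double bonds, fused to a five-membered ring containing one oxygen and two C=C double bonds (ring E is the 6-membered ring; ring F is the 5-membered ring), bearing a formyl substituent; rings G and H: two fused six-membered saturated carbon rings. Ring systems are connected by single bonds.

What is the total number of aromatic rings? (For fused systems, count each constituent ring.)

Rings A and B form a fused bicyclic system (with one sulfur) with 9 sp² atoms and 10 π electrons from ring double bonds plus a heteroatom lone pair. 10 = 4(2)+2, so the system is aromatic and both rings count as aromatic (benzothiophene).
Rings C and D form a fused bicyclic system (with one oxygen) with 9 sp² atoms and 10 π electrons from ring double bonds plus a heteroatom lone pair. 10 = 4(2)+2, so the system is aromatic and both rings count as aromatic (benzofuran).
Rings E and F form a fused bicyclic system (with one oxygen) with 9 sp² atoms and 10 π electrons from ring double bonds plus a heteroatom lone pair. 10 = 4(2)+2, so the system is aromatic and both rings count as aromatic (benzofuran).
Ring G has only sp³ atoms, so it is not fully conjugated — not aromatic (cyclohexane ring).
Ring H has only sp³ atoms, so it is not fully conjugated — not aromatic (cyclohexane ring).
Aromatic: A, B, C, D, E, F. Total: 6.

6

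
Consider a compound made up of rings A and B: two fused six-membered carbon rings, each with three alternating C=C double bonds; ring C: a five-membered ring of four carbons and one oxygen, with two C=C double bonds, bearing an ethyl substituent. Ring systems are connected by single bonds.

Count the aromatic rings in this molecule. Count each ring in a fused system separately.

3

Rings A and B form a fused bicyclic system with 10 sp² atoms and 10 π electrons from ring double bonds. 10 = 4(2)+2, so the system is aromatic and both rings count as aromatic (naphthalene).
Ring C is planar and fully conjugated; 2 ring double bonds (4 π electrons) plus a heteroatom lone pair (2) give 6 π electrons. 6 = 4(1)+2, so ring C is aromatic (furan).
Aromatic: A, B, C. Total: 3.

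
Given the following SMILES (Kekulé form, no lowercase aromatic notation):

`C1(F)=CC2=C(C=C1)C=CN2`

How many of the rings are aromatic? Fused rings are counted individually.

2

The SMILES encodes a six-membered carbon ring with three alternating C=C double bonds, fused to a five-membered ring containing one N–H nitrogen and two C=C double bonds.
The fused 6/5-membered bicyclic (with one N–H) is a single π system with 9 sp² atoms and 10 π electrons from ring double bonds plus a heteroatom lone pair. 10 = 4(2)+2, so the system is aromatic and both rings count as aromatic (indole).
2 of the 2 rings are aromatic. Total: 2.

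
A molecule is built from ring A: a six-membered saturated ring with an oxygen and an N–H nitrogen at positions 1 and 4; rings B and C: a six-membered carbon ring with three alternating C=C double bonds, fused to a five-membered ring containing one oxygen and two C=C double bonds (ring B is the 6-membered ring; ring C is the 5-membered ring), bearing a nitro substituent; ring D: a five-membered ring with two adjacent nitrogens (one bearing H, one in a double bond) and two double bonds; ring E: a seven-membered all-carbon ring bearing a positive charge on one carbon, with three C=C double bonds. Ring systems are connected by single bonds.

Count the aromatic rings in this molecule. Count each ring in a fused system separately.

Ring A has only sp³ atoms, so it is not fully conjugated — not aromatic (morpholine).
Rings B and C form a fused bicyclic system (with one oxygen) with 9 sp² atoms and 10 π electrons from ring double bonds plus a heteroatom lone pair. 10 = 4(2)+2, so the system is aromatic and both rings count as aromatic (benzofuran).
Ring D has a continuous p-orbital overlap around the ring; 2 ring double bonds (4 π electrons) plus a heteroatom lone pair (2) give 6 π electrons. That satisfies 4n+2 with n=1, so ring D is aromatic (pyrazole).
Ring E has a continuous p-orbital overlap around the ring; 3 ring double bonds (6 π electrons) plus the carbocation's empty p orbital (0, but keeps the ring conjugated) give 6 π electrons. That satisfies 4n+2 with n=1, so ring E is aromatic (tropylium cation).
Aromatic: B, C, D, E. Total: 4.

4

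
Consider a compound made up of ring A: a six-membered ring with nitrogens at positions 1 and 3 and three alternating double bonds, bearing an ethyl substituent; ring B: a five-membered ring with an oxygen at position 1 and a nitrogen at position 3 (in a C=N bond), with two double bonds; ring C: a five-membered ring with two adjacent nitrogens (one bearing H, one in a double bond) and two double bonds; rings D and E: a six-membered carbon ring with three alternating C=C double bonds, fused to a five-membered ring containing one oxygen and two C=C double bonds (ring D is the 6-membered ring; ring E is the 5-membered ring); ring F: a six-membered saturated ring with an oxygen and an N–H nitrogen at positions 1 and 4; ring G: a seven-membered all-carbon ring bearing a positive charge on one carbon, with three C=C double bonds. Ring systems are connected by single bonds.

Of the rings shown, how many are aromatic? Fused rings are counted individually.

Ring A is fully conjugated (every ring atom contributes a p orbital); 3 ring double bonds give 6 π electrons. Since 6 = 4n+2 (n=1), ring A is aromatic (pyrimidine).
Ring B is fully conjugated (every ring atom contributes a p orbital); 2 ring double bonds (4 π electrons) plus a heteroatom lone pair (2) give 6 π electrons. 6 = 4(1)+2, so ring B is aromatic (oxazole).
Ring C is planar and fully conjugated; 2 ring double bonds (4 π electrons) plus a heteroatom lone pair (2) give 6 π electrons. 6 = 4(1)+2, so ring C is aromatic (pyrazole).
Rings D and E form a fused bicyclic system (with one oxygen) with 9 sp² atoms and 10 π electrons from ring double bonds plus a heteroatom lone pair. 10 = 4(2)+2, so the system is aromatic and both rings count as aromatic (benzofuran).
Ring F has only sp³ atoms, so it is not fully conjugated — not aromatic (morpholine).
Ring G is planar and fully conjugated; 3 ring double bonds (6 π electrons) plus the carbocation's empty p orbital (0, but keeps the ring conjugated) give 6 π electrons. 6 = 4(1)+2, so ring G is aromatic (tropylium cation).
Aromatic: A, B, C, D, E, G. Total: 6.

6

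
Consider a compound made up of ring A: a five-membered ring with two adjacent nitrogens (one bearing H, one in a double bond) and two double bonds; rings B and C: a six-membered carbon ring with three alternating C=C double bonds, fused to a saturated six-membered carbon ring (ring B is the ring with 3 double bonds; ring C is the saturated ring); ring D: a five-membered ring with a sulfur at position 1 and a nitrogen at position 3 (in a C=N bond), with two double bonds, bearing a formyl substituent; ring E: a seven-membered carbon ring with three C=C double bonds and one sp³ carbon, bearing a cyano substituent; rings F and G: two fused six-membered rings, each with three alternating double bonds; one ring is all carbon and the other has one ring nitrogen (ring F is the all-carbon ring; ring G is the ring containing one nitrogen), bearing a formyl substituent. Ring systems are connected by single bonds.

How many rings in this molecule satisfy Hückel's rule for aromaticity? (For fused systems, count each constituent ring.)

Ring A has a continuous p-orbital overlap around the ring; 2 ring double bonds (4 π electrons) plus a heteroatom lone pair (2) give 6 π electrons. Since 6 = 4n+2 (n=1), ring A is aromatic (pyrazole).
Ring B is planar and fully conjugated; 3 ring double bonds give 6 π electrons. That satisfies 4n+2 with n=1, so ring B is aromatic (benzene ring).
Ring C has four sp³ carbons, so it is not fully conjugated — not aromatic (cyclohexane ring).
Ring D is planar and fully conjugated; 2 ring double bonds (4 π electrons) plus a heteroatom lone pair (2) give 6 π electrons. That satisfies 4n+2 with n=1, so ring D is aromatic (thiazole).
Ring E has one sp³ carbon, so it is not fully conjugated — not aromatic (cycloheptatriene).
Rings F and G form a fused bicyclic system (with one nitrogen) with 10 sp² atoms and 10 π electrons from ring double bonds. 10 = 4(2)+2, so the system is aromatic and both rings count as aromatic (quinoline).
Aromatic: A, B, D, F, G. Total: 5.

5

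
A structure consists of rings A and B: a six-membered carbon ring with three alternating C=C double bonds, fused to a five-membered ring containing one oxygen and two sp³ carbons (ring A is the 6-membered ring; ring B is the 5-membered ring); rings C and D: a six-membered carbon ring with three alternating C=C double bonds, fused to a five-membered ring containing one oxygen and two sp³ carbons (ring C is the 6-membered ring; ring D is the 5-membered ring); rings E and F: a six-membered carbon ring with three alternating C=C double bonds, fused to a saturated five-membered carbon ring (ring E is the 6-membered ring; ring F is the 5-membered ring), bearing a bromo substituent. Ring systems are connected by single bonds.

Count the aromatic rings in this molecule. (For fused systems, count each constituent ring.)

Ring A is planar and fully conjugated; 3 ring double bonds give 6 π electrons. Since 6 = 4n+2 (n=1), ring A is aromatic (benzene ring).
Ring B has two sp³ carbons, so it is not fully conjugated — not aromatic (oxolane ring).
Ring C has a continuous p-orbital overlap around the ring; 3 ring double bonds give 6 π electrons. 6 = 4(1)+2, so ring C is aromatic (benzene ring).
Ring D has two sp³ carbons, so it is not fully conjugated — not aromatic (oxolane ring).
Ring E is planar and fully conjugated; 3 ring double bonds give 6 π electrons. 6 = 4(1)+2, so ring E is aromatic (benzene ring).
Ring F has three sp³ carbons, so it is not fully conjugated — not aromatic (cyclopentane ring).
Aromatic: A, C, E. Total: 3.

3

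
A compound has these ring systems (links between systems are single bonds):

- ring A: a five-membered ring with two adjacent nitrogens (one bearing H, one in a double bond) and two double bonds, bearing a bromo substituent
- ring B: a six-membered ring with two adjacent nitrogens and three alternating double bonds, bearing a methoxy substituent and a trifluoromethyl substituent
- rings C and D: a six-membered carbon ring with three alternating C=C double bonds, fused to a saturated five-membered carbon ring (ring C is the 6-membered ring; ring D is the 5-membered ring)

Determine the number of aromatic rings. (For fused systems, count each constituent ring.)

Ring A is planar and fully conjugated; 2 ring double bonds (4 π electrons) plus a heteroatom lone pair (2) give 6 π electrons. That satisfies 4n+2 with n=1, so ring A is aromatic (pyrazole).
Ring B is planar and fully conjugated; 3 ring double bonds give 6 π electrons. 6 = 4(1)+2, so ring B is aromatic (pyridazine).
Ring C is fully conjugated (every ring atom contributes a p orbital); 3 ring double bonds give 6 π electrons. Since 6 = 4n+2 (n=1), ring C is aromatic (benzene ring).
Ring D has three sp³ carbons, so it is not fully conjugated — not aromatic (cyclopentane ring).
Aromatic: A, B, C. Total: 3.

3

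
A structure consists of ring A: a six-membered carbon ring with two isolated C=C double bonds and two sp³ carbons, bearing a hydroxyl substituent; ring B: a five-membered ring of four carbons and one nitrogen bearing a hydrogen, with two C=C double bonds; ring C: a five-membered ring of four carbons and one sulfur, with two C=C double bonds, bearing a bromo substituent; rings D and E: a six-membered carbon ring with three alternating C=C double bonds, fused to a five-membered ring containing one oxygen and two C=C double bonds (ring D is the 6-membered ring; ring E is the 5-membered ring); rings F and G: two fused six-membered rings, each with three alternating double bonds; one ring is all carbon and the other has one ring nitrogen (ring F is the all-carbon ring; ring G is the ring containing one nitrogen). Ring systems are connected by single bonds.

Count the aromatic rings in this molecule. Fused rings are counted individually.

Ring A has two sp³ carbons, so it is not fully conjugated — not aromatic (1,4-cyclohexadiene).
Ring B is planar and fully conjugated; 2 ring double bonds (4 π electrons) plus a heteroatom lone pair (2) give 6 π electrons. 6 = 4(1)+2, so ring B is aromatic (pyrrole).
Ring C is fully conjugated (every ring atom contributes a p orbital); 2 ring double bonds (4 π electrons) plus a heteroatom lone pair (2) give 6 π electrons. That satisfies 4n+2 with n=1, so ring C is aromatic (thiophene).
Rings D and E form a fused bicyclic system (with one oxygen) with 9 sp² atoms and 10 π electrons from ring double bonds plus a heteroatom lone pair. 10 = 4(2)+2, so the system is aromatic and both rings count as aromatic (benzofuran).
Rings F and G form a fused bicyclic system (with one nitrogen) with 10 sp² atoms and 10 π electrons from ring double bonds. 10 = 4(2)+2, so the system is aromatic and both rings count as aromatic (quinoline).
Aromatic: B, C, D, E, F, G. Total: 6.

6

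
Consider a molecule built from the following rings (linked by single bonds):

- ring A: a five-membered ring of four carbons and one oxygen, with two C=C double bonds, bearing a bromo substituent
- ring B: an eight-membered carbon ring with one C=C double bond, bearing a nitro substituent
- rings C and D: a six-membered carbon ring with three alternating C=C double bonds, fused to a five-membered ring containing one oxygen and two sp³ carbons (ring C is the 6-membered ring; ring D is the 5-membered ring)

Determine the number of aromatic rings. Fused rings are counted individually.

Ring A has a continuous p-orbital overlap around the ring; 2 ring double bonds (4 π electrons) plus a heteroatom lone pair (2) give 6 π electrons. 6 = 4(1)+2, so ring A is aromatic (furan).
Ring B has six sp³ carbons, so it is not fully conjugated — not aromatic (cyclooctene).
Ring C is planar and fully conjugated; 3 ring double bonds give 6 π electrons. That satisfies 4n+2 with n=1, so ring C is aromatic (benzene ring).
Ring D has two sp³ carbons, so it is not fully conjugated — not aromatic (oxolane ring).
Aromatic: A, C. Total: 2.

2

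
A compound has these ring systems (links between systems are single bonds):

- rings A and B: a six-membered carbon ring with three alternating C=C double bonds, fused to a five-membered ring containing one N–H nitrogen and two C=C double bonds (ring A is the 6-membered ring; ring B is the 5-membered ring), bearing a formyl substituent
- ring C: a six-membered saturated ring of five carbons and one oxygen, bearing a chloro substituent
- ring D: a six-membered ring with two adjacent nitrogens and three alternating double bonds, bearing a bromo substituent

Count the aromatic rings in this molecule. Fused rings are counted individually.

3

Rings A and B form a fused bicyclic system (with one N–H) with 9 sp² atoms and 10 π electrons from ring double bonds plus a heteroatom lone pair. 10 = 4(2)+2, so the system is aromatic and both rings count as aromatic (indole).
Ring C has only sp³ atoms, so it is not fully conjugated — not aromatic (tetrahydropyran).
Ring D has a continuous p-orbital overlap around the ring; 3 ring double bonds give 6 π electrons. Since 6 = 4n+2 (n=1), ring D is aromatic (pyridazine).
Aromatic: A, B, D. Total: 3.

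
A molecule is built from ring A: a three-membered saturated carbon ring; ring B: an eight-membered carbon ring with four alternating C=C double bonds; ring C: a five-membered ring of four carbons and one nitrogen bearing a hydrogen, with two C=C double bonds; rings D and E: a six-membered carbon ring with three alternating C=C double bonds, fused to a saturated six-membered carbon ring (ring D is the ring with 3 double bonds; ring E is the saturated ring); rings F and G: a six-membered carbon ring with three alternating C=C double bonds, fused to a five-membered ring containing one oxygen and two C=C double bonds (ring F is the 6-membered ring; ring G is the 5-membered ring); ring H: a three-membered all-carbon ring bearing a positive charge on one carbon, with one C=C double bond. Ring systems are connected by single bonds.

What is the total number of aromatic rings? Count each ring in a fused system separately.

5

Ring A has only sp³ atoms, so it is not fully conjugated — not aromatic (cyclopropane).
Ring B has only sp² ring atoms; a planar conformation would have a fully conjugated π system of 8 electrons. But 8 = 4(2), which is 4n not 4n+2, so ring B is not aromatic (cyclooctatetraene) — cyclooctatetraene distorts into a non-planar tub to avoid antiaromaticity.
Ring C is fully conjugated (every ring atom contributes a p orbital); 2 ring double bonds (4 π electrons) plus a heteroatom lone pair (2) give 6 π electrons. 6 = 4(1)+2, so ring C is aromatic (pyrrole).
Ring D is planar and fully conjugated; 3 ring double bonds give 6 π electrons. 6 = 4(1)+2, so ring D is aromatic (benzene ring).
Ring E has four sp³ carbons, so it is not fully conjugated — not aromatic (cyclohexane ring).
Rings F and G form a fused bicyclic system (with one oxygen) with 9 sp² atoms and 10 π electrons from ring double bonds plus a heteroatom lone pair. 10 = 4(2)+2, so the system is aromatic and both rings count as aromatic (benzofuran).
Ring H is fully conjugated (every ring atom contributes a p orbital); 1 ring double bond (2 π electrons) plus the carbocation's empty p orbital (0, but keeps the ring conjugated) give 2 π electrons. Since 2 = 4n+2 (n=0), ring H is aromatic (cyclopropenyl cation).
Aromatic: C, D, F, G, H. Total: 5.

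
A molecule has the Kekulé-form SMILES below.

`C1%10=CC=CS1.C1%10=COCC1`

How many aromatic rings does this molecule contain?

The SMILES encodes a five-membered ring of four carbons and one sulfur, with two C=C double bonds; a five-membered ring of four carbons and one oxygen, with one C=C double bond and two sp³ carbons.
The 5-membered ring with one sulfur has a continuous p-orbital overlap around the ring; 2 ring double bonds (4 π electrons) plus a heteroatom lone pair (2) give 6 π electrons. That satisfies 4n+2 with n=1, so it is aromatic (thiophene).
The 5-membered ring with one oxygen has two sp³ carbons, so it is not fully conjugated — not aromatic (2,3-dihydrofuran).
1 of the 2 rings is aromatic. Total: 1.

1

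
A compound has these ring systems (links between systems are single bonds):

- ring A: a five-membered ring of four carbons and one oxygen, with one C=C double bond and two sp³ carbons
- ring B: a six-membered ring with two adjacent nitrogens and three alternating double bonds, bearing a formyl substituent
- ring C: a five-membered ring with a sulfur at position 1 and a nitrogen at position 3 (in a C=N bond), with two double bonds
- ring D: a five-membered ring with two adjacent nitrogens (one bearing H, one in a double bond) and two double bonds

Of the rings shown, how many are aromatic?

3

Ring A has two sp³ carbons, so it is not fully conjugated — not aromatic (2,3-dihydrofuran).
Ring B has a continuous p-orbital overlap around the ring; 3 ring double bonds give 6 π electrons. That satisfies 4n+2 with n=1, so ring B is aromatic (pyridazine).
Ring C has a continuous p-orbital overlap around the ring; 2 ring double bonds (4 π electrons) plus a heteroatom lone pair (2) give 6 π electrons. Since 6 = 4n+2 (n=1), ring C is aromatic (thiazole).
Ring D is planar and fully conjugated; 2 ring double bonds (4 π electrons) plus a heteroatom lone pair (2) give 6 π electrons. 6 = 4(1)+2, so ring D is aromatic (pyrazole).
Aromatic: B, C, D. Total: 3.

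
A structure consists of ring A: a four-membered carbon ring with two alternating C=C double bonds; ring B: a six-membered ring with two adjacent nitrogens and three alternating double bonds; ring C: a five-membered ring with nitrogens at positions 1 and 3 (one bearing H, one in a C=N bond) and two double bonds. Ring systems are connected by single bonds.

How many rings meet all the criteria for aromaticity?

Ring A has only sp² ring atoms; a planar conformation would have a fully conjugated π system of 4 electrons. But 4 = 4(1), which is 4n not 4n+2, so ring A is not aromatic (cyclobutadiene) — cyclobutadiene is antiaromatic and distorts to a rectangle.
Ring B has a continuous p-orbital overlap around the ring; 3 ring double bonds give 6 π electrons. 6 = 4(1)+2, so ring B is aromatic (pyridazine).
Ring C is fully conjugated (every ring atom contributes a p orbital); 2 ring double bonds (4 π electrons) plus a heteroatom lone pair (2) give 6 π electrons. Since 6 = 4n+2 (n=1), ring C is aromatic (imidazole).
Aromatic: B, C. Total: 2.

2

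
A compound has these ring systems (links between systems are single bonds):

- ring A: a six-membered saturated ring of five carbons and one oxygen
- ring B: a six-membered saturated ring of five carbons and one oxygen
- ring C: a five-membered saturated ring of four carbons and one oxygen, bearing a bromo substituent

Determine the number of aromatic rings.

Ring A has only sp³ atoms, so it is not fully conjugated — not aromatic (tetrahydropyran).
Ring B has only sp³ atoms, so it is not fully conjugated — not aromatic (tetrahydropyran).
Ring C has only sp³ atoms, so it is not fully conjugated — not aromatic (tetrahydrofuran).
No ring is aromatic. Total: 0.

0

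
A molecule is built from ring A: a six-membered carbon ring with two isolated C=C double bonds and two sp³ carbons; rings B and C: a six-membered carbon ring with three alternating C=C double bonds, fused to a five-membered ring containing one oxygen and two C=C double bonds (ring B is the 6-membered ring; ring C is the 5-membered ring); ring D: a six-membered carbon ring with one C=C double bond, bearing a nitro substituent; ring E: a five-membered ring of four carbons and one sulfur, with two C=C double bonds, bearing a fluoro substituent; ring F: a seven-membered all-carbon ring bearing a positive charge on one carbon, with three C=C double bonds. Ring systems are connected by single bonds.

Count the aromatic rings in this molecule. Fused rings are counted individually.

4

Ring A has two sp³ carbons, so it is not fully conjugated — not aromatic (1,4-cyclohexadiene).
Rings B and C form a fused bicyclic system (with one oxygen) with 9 sp² atoms and 10 π electrons from ring double bonds plus a heteroatom lone pair. 10 = 4(2)+2, so the system is aromatic and both rings count as aromatic (benzofuran).
Ring D has four sp³ carbons, so it is not fully conjugated — not aromatic (cyclohexene).
Ring E is planar and fully conjugated; 2 ring double bonds (4 π electrons) plus a heteroatom lone pair (2) give 6 π electrons. Since 6 = 4n+2 (n=1), ring E is aromatic (thiophene).
Ring F has a continuous p-orbital overlap around the ring; 3 ring double bonds (6 π electrons) plus the carbocation's empty p orbital (0, but keeps the ring conjugated) give 6 π electrons. That satisfies 4n+2 with n=1, so ring F is aromatic (tropylium cation).
Aromatic: B, C, E, F. Total: 4.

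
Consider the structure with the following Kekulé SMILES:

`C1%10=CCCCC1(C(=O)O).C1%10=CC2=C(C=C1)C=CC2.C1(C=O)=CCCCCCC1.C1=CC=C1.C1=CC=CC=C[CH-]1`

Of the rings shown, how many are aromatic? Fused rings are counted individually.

The SMILES encodes a six-membered carbon ring with one C=C double bond; a six-membered carbon ring with three alternating C=C double bonds, fused to a five-membered carbon ring containing one C=C double bond and one sp³ carbon; an eight-membered carbon ring with one C=C double bond; a four-membered carbon ring with two alternating C=C double bonds; a seven-membered all-carbon ring bearing a negative charge on one carbon, with three C=C double bonds.
The 6-membered ring has four sp³ carbons, so it is not fully conjugated — not aromatic (cyclohexene).
The second 6-membered ring has a continuous p-orbital overlap around the ring; 3 ring double bonds give 6 π electrons. Since 6 = 4n+2 (n=1), it is aromatic (benzene ring).
The 5-membered ring has one sp³ carbon, so it is not fully conjugated — not aromatic (cyclopentene ring).
The 8-membered ring has six sp³ carbons, so it is not fully conjugated — not aromatic (cyclooctene).
The 4-membered ring has only sp² ring atoms; a planar conformation would have a fully conjugated π system of 4 electrons. But 4 = 4(1), which is 4n not 4n+2, so it is not aromatic (cyclobutadiene) — cyclobutadiene is antiaromatic and distorts to a rectangle.
The 7-membered ring has only sp² ring atoms; a planar conformation would have a fully conjugated π system of 8 electrons. But 8 = 4(2), which is 4n not 4n+2, so it is not aromatic (cycloheptatrienyl anion).
1 of the 6 rings is aromatic. Total: 1.

1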